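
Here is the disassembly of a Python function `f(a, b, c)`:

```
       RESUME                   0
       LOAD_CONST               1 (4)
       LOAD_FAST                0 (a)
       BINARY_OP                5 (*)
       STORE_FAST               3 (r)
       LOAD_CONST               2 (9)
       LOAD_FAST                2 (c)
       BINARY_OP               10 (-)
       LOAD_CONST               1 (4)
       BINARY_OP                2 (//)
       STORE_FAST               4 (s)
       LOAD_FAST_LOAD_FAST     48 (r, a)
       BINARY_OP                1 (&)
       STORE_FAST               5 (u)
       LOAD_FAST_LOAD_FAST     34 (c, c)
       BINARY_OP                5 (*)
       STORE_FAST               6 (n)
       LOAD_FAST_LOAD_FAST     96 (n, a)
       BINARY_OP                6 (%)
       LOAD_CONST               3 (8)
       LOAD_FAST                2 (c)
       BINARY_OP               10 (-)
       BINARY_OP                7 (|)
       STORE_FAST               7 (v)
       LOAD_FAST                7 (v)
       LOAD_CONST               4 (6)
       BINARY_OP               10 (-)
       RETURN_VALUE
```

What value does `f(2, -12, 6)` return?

-4

LOAD_CONST → push 4. Stack: [4]
LOAD_FAST a → push 2. Stack: [4, 2]
BINARY_OP * → 4 * 2 = 8. Stack: [8]
STORE_FAST r → r=8. Stack: []
LOAD_CONST → push 9. Stack: [9]
LOAD_FAST c → push 6. Stack: [9, 6]
BINARY_OP - → 9 - 6 = 3. Stack: [3]
LOAD_CONST → push 4. Stack: [3, 4]
BINARY_OP // → 3 // 4 = 0. Stack: [0]
STORE_FAST s → s=0. Stack: []
LOAD_FAST_LOAD_FAST r,a → push 8,2. Stack: [8, 2]
BINARY_OP & → 8 & 2 = 0. Stack: [0]
STORE_FAST u → u=0. Stack: []
LOAD_FAST_LOAD_FAST c,c → push 6,6. Stack: [6, 6]
BINARY_OP * → 6 * 6 = 36. Stack: [36]
STORE_FAST n → n=36. Stack: []
LOAD_FAST_LOAD_FAST n,a → push 36,2. Stack: [36, 2]
BINARY_OP % → 36 % 2 = 0. Stack: [0]
LOAD_CONST → push 8. Stack: [0, 8]
LOAD_FAST c → push 6. Stack: [0, 8, 6]
BINARY_OP - → 8 - 6 = 2. Stack: [0, 2]
BINARY_OP | → 0 | 2 = 2. Stack: [2]
STORE_FAST v → v=2. Stack: []
LOAD_FAST v → push 2. Stack: [2]
LOAD_CONST → push 6. Stack: [2, 6]
BINARY_OP - → 2 - 6 = -4. Stack: [-4]
RETURN_VALUE → return -4.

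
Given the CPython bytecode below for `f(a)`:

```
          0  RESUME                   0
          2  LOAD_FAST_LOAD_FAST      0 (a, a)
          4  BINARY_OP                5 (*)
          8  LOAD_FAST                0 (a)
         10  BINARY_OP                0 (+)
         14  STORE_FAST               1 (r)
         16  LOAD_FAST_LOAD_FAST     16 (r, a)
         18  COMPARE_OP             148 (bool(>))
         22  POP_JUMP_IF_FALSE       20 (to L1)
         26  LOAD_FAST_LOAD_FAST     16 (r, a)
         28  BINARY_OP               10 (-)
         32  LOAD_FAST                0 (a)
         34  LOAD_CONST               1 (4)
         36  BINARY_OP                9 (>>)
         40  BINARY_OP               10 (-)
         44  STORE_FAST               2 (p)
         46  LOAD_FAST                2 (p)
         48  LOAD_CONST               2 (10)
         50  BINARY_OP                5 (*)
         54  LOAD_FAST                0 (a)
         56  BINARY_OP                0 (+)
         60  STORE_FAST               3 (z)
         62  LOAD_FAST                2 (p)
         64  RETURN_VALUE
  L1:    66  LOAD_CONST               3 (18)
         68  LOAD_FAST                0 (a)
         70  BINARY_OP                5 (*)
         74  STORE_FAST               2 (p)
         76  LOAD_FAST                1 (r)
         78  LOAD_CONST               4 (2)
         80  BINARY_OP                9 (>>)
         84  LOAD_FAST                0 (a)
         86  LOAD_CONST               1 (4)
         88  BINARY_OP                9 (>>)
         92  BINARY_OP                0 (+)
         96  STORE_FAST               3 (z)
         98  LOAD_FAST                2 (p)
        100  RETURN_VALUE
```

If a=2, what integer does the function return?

4

LOAD_FAST_LOAD_FAST a,a → push 2,2. Stack: [2, 2]
BINARY_OP * → 2 * 2 = 4. Stack: [4]
LOAD_FAST a → push 2. Stack: [4, 2]
BINARY_OP + → 4 + 2 = 6. Stack: [6]
STORE_FAST r → r=6. Stack: []
LOAD_FAST_LOAD_FAST r,a → push 6,2. Stack: [6, 2]
COMPARE_OP bool(>) → 6 vs 2 = True. Stack: [True]
POP_JUMP_IF_FALSE → pop True; no jump. Stack: []
LOAD_FAST_LOAD_FAST r,a → push 6,2. Stack: [6, 2]
BINARY_OP - → 6 - 2 = 4. Stack: [4]
LOAD_FAST a → push 2. Stack: [4, 2]
LOAD_CONST → push 4. Stack: [4, 2, 4]
BINARY_OP >> → 2 >> 4 = 0. Stack: [4, 0]
BINARY_OP - → 4 - 0 = 4. Stack: [4]
STORE_FAST p → p=4. Stack: []
LOAD_FAST p → push 4. Stack: [4]
LOAD_CONST → push 10. Stack: [4, 10]
BINARY_OP * → 4 * 10 = 40. Stack: [40]
LOAD_FAST a → push 2. Stack: [40, 2]
BINARY_OP + → 40 + 2 = 42. Stack: [42]
STORE_FAST z → z=42. Stack: []
LOAD_FAST p → push 4. Stack: [4]
RETURN_VALUE → return 4.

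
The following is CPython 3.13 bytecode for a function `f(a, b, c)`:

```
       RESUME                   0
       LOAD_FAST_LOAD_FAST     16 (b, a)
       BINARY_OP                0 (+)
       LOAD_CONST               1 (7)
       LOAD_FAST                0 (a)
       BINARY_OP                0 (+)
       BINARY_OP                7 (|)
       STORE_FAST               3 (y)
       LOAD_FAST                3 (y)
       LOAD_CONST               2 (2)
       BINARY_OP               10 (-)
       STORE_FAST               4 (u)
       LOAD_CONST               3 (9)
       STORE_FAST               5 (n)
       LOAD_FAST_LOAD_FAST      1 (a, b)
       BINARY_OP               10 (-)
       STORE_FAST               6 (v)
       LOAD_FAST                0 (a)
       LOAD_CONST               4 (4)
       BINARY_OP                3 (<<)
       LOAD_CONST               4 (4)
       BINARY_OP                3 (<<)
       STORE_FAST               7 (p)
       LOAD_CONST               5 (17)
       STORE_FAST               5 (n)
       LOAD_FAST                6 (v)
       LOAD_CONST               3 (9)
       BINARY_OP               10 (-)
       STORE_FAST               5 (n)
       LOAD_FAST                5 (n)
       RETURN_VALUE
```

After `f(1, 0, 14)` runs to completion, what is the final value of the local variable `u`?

7

LOAD_FAST_LOAD_FAST b,a → push 0,1. Stack: [0, 1]
BINARY_OP + → 0 + 1 = 1. Stack: [1]
LOAD_CONST → push 7. Stack: [1, 7]
LOAD_FAST a → push 1. Stack: [1, 7, 1]
BINARY_OP + → 7 + 1 = 8. Stack: [1, 8]
BINARY_OP | → 1 | 8 = 9. Stack: [9]
STORE_FAST y → y=9. Stack: []
LOAD_FAST y → push 9. Stack: [9]
LOAD_CONST → push 2. Stack: [9, 2]
BINARY_OP - → 9 - 2 = 7. Stack: [7]
STORE_FAST u → u=7. Stack: []
LOAD_CONST → push 9. Stack: [9]
STORE_FAST n → n=9. Stack: []
LOAD_FAST_LOAD_FAST a,b → push 1,0. Stack: [1, 0]
BINARY_OP - → 1 - 0 = 1. Stack: [1]
STORE_FAST v → v=1. Stack: []
LOAD_FAST a → push 1. Stack: [1]
LOAD_CONST → push 4. Stack: [1, 4]
BINARY_OP << → 1 << 4 = 16. Stack: [16]
LOAD_CONST → push 4. Stack: [16, 4]
BINARY_OP << → 16 << 4 = 256. Stack: [256]
STORE_FAST p → p=256. Stack: []
LOAD_CONST → push 17. Stack: [17]
STORE_FAST n → n=17. Stack: []
LOAD_FAST v → push 1. Stack: [1]
LOAD_CONST → push 9. Stack: [1, 9]
BINARY_OP - → 1 - 9 = -8. Stack: [-8]
STORE_FAST n → n=-8. Stack: []
LOAD_FAST n → push -8. Stack: [-8]
RETURN_VALUE → return -8.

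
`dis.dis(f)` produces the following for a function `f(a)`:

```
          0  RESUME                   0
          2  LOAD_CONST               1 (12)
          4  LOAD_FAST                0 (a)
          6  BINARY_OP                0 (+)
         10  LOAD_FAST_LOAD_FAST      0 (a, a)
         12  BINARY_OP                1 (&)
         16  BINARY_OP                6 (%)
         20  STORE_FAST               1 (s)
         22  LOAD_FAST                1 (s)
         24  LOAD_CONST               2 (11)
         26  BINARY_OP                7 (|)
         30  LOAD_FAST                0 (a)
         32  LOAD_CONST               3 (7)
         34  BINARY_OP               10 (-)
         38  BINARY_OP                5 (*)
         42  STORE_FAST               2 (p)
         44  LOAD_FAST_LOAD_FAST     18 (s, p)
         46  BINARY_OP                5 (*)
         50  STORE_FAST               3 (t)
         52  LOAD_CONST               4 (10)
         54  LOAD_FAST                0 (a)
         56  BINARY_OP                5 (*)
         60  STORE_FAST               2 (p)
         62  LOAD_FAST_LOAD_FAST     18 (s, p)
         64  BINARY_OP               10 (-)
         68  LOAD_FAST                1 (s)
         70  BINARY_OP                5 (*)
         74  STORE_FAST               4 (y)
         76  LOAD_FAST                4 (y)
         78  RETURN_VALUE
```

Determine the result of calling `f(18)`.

-2016

LOAD_CONST → push 12. Stack: [12]
LOAD_FAST a → push 18. Stack: [12, 18]
BINARY_OP + → 12 + 18 = 30. Stack: [30]
LOAD_FAST_LOAD_FAST a,a → push 18,18. Stack: [30, 18, 18]
BINARY_OP & → 18 & 18 = 18. Stack: [30, 18]
BINARY_OP % → 30 % 18 = 12. Stack: [12]
STORE_FAST s → s=12. Stack: []
LOAD_FAST s → push 12. Stack: [12]
LOAD_CONST → push 11. Stack: [12, 11]
BINARY_OP | → 12 | 11 = 15. Stack: [15]
LOAD_FAST a → push 18. Stack: [15, 18]
LOAD_CONST → push 7. Stack: [15, 18, 7]
BINARY_OP - → 18 - 7 = 11. Stack: [15, 11]
BINARY_OP * → 15 * 11 = 165. Stack: [165]
STORE_FAST p → p=165. Stack: []
LOAD_FAST_LOAD_FAST s,p → push 12,165. Stack: [12, 165]
BINARY_OP * → 12 * 165 = 1980. Stack: [1980]
STORE_FAST t → t=1980. Stack: []
LOAD_CONST → push 10. Stack: [10]
LOAD_FAST a → push 18. Stack: [10, 18]
BINARY_OP * → 10 * 18 = 180. Stack: [180]
STORE_FAST p → p=180. Stack: []
LOAD_FAST_LOAD_FAST s,p → push 12,180. Stack: [12, 180]
BINARY_OP - → 12 - 180 = -168. Stack: [-168]
LOAD_FAST s → push 12. Stack: [-168, 12]
BINARY_OP * → -168 * 12 = -2016. Stack: [-2016]
STORE_FAST y → y=-2016. Stack: []
LOAD_FAST y → push -2016. Stack: [-2016]
RETURN_VALUE → return -2016.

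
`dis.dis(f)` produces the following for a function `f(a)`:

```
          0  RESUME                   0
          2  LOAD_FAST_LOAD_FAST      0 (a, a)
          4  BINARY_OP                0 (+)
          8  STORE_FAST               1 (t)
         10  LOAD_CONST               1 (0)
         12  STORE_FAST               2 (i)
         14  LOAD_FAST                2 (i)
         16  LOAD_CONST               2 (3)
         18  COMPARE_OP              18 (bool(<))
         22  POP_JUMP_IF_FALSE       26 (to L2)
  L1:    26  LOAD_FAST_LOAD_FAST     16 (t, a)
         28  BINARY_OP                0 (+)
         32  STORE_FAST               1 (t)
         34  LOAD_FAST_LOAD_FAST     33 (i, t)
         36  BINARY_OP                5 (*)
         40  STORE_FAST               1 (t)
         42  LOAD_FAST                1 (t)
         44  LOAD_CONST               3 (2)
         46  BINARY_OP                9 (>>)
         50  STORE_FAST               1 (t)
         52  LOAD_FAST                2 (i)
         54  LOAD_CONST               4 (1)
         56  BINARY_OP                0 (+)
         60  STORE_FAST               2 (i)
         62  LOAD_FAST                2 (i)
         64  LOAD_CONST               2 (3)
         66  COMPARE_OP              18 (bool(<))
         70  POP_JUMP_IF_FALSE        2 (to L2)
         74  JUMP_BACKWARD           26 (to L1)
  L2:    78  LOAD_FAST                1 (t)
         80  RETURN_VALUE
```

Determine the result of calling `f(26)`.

LOAD_FAST_LOAD_FAST a,a → push 26,26. Stack: [26, 26]
BINARY_OP + → 26 + 26 = 52. Stack: [52]
STORE_FAST t → t=52. Stack: []
LOAD_CONST → push 0. Stack: [0]
STORE_FAST i → i=0. Stack: []
LOAD_FAST i → push 0. Stack: [0]
LOAD_CONST → push 3. Stack: [0, 3]
COMPARE_OP bool(<) → 0 vs 3 = True. Stack: [True]
POP_JUMP_IF_FALSE → pop True; no jump. Stack: []
LOAD_FAST_LOAD_FAST t,a → push 52,26. Stack: [52, 26]
BINARY_OP + → 52 + 26 = 78. Stack: [78]
STORE_FAST t → t=78. Stack: []
LOAD_FAST_LOAD_FAST i,t → push 0,78. Stack: [0, 78]
BINARY_OP * → 0 * 78 = 0. Stack: [0]
STORE_FAST t → t=0. Stack: []
LOAD_FAST t → push 0. Stack: [0]
LOAD_CONST → push 2. Stack: [0, 2]
BINARY_OP >> → 0 >> 2 = 0. Stack: [0]
STORE_FAST t → t=0. Stack: []
LOAD_FAST i → push 0. Stack: [0]
LOAD_CONST → push 1. Stack: [0, 1]
BINARY_OP + → 0 + 1 = 1. Stack: [1]
STORE_FAST i → i=1. Stack: []
LOAD_FAST i → push 1. Stack: [1]
LOAD_CONST → push 3. Stack: [1, 3]
COMPARE_OP bool(<) → 1 vs 3 = True. Stack: [True]
POP_JUMP_IF_FALSE → pop True; no jump. Stack: []
LOAD_FAST_LOAD_FAST t,a → push 0,26. Stack: [0, 26]
BINARY_OP + → 0 + 26 = 26. Stack: [26]
STORE_FAST t → t=26. Stack: []
LOAD_FAST_LOAD_FAST i,t → push 1,26. Stack: [1, 26]
BINARY_OP * → 1 * 26 = 26. Stack: [26]
STORE_FAST t → t=26. Stack: []
LOAD_FAST t → push 26. Stack: [26]
LOAD_CONST → push 2. Stack: [26, 2]
BINARY_OP >> → 26 >> 2 = 6. Stack: [6]
STORE_FAST t → t=6. Stack: []
LOAD_FAST i → push 1. Stack: [1]
LOAD_CONST → push 1. Stack: [1, 1]
BINARY_OP + → 1 + 1 = 2. Stack: [2]
STORE_FAST i → i=2. Stack: []
LOAD_FAST i → push 2. Stack: [2]
LOAD_CONST → push 3. Stack: [2, 3]
COMPARE_OP bool(<) → 2 vs 3 = True. Stack: [True]
POP_JUMP_IF_FALSE → pop True; no jump. Stack: []
LOAD_FAST_LOAD_FAST t,a → push 6,26. Stack: [6, 26]
BINARY_OP + → 6 + 26 = 32. Stack: [32]
STORE_FAST t → t=32. Stack: []
LOAD_FAST_LOAD_FAST i,t → push 2,32. Stack: [2, 32]
BINARY_OP * → 2 * 32 = 64. Stack: [64]
STORE_FAST t → t=64. Stack: []
LOAD_FAST t → push 64. Stack: [64]
LOAD_CONST → push 2. Stack: [64, 2]
BINARY_OP >> → 64 >> 2 = 16. Stack: [16]
STORE_FAST t → t=16. Stack: []
LOAD_FAST i → push 2. Stack: [2]
LOAD_CONST → push 1. Stack: [2, 1]
BINARY_OP + → 2 + 1 = 3. Stack: [3]
STORE_FAST i → i=3. Stack: []
LOAD_FAST i → push 3. Stack: [3]
LOAD_CONST → push 3. Stack: [3, 3]
COMPARE_OP bool(<) → 3 vs 3 = False. Stack: [False]
POP_JUMP_IF_FALSE → pop False; jump. Stack: []
LOAD_FAST t → push 16. Stack: [16]
RETURN_VALUE → return 16.

16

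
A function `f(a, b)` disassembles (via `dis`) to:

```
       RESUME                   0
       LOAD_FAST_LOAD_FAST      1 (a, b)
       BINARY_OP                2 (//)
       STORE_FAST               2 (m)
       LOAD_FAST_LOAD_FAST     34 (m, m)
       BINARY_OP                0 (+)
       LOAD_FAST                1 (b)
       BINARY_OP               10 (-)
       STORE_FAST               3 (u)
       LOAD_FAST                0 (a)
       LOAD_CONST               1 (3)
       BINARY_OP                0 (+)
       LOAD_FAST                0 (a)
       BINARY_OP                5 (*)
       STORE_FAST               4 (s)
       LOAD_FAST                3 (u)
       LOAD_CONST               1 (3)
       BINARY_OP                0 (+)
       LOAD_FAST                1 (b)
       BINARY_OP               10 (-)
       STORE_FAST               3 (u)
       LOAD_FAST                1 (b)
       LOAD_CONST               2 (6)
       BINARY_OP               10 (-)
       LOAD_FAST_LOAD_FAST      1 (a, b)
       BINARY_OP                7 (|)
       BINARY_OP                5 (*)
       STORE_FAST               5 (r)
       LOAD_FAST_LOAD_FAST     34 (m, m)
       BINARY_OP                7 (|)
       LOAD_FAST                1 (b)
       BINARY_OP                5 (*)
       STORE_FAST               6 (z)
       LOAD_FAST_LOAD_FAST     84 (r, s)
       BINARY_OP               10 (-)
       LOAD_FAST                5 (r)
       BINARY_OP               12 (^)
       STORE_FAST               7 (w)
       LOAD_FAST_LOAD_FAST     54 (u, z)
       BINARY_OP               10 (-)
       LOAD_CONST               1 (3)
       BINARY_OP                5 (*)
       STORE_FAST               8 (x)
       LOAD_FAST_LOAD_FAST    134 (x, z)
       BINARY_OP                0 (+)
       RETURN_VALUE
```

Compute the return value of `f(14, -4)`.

LOAD_FAST_LOAD_FAST a,b → push 14,-4. Stack: [14, -4]
BINARY_OP // → 14 // -4 = -4. Stack: [-4]
STORE_FAST m → m=-4. Stack: []
LOAD_FAST_LOAD_FAST m,m → push -4,-4. Stack: [-4, -4]
BINARY_OP + → -4 + -4 = -8. Stack: [-8]
LOAD_FAST b → push -4. Stack: [-8, -4]
BINARY_OP - → -8 - -4 = -4. Stack: [-4]
STORE_FAST u → u=-4. Stack: []
LOAD_FAST a → push 14. Stack: [14]
LOAD_CONST → push 3. Stack: [14, 3]
BINARY_OP + → 14 + 3 = 17. Stack: [17]
LOAD_FAST a → push 14. Stack: [17, 14]
BINARY_OP * → 17 * 14 = 238. Stack: [238]
STORE_FAST s → s=238. Stack: []
LOAD_FAST u → push -4. Stack: [-4]
LOAD_CONST → push 3. Stack: [-4, 3]
BINARY_OP + → -4 + 3 = -1. Stack: [-1]
LOAD_FAST b → push -4. Stack: [-1, -4]
BINARY_OP - → -1 - -4 = 3. Stack: [3]
STORE_FAST u → u=3. Stack: []
LOAD_FAST b → push -4. Stack: [-4]
LOAD_CONST → push 6. Stack: [-4, 6]
BINARY_OP - → -4 - 6 = -10. Stack: [-10]
LOAD_FAST_LOAD_FAST a,b → push 14,-4. Stack: [-10, 14, -4]
BINARY_OP | → 14 | -4 = -2. Stack: [-10, -2]
BINARY_OP * → -10 * -2 = 20. Stack: [20]
STORE_FAST r → r=20. Stack: []
LOAD_FAST_LOAD_FAST m,m → push -4,-4. Stack: [-4, -4]
BINARY_OP | → -4 | -4 = -4. Stack: [-4]
LOAD_FAST b → push -4. Stack: [-4, -4]
BINARY_OP * → -4 * -4 = 16. Stack: [16]
STORE_FAST z → z=16. Stack: []
LOAD_FAST_LOAD_FAST r,s → push 20,238. Stack: [20, 238]
BINARY_OP - → 20 - 238 = -218. Stack: [-218]
LOAD_FAST r → push 20. Stack: [-218, 20]
BINARY_OP ^ → -218 ^ 20 = -206. Stack: [-206]
STORE_FAST w → w=-206. Stack: []
LOAD_FAST_LOAD_FAST u,z → push 3,16. Stack: [3, 16]
BINARY_OP - → 3 - 16 = -13. Stack: [-13]
LOAD_CONST → push 3. Stack: [-13, 3]
BINARY_OP * → -13 * 3 = -39. Stack: [-39]
STORE_FAST x → x=-39. Stack: []
LOAD_FAST_LOAD_FAST x,z → push -39,16. Stack: [-39, 16]
BINARY_OP + → -39 + 16 = -23. Stack: [-23]
RETURN_VALUE → return -23.

-23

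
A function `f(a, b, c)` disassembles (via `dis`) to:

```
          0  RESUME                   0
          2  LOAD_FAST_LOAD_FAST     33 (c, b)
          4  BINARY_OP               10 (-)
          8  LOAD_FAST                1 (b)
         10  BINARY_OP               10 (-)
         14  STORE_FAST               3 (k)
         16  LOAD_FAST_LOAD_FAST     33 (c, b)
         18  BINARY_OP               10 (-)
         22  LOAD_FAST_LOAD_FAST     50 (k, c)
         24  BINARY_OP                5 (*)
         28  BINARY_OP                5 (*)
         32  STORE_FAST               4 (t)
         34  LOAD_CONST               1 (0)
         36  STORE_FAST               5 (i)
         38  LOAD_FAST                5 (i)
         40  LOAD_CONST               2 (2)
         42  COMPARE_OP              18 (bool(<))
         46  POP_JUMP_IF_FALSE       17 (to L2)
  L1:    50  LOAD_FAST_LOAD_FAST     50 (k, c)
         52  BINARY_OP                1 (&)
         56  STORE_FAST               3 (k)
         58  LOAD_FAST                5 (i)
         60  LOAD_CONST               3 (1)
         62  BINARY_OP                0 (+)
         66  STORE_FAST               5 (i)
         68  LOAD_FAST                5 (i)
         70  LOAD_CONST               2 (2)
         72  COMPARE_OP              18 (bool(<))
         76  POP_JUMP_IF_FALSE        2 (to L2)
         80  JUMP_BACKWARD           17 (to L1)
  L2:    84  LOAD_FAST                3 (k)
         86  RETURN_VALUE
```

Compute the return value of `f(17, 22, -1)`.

-45

LOAD_FAST_LOAD_FAST c,b → push -1,22. Stack: [-1, 22]
BINARY_OP - → -1 - 22 = -23. Stack: [-23]
LOAD_FAST b → push 22. Stack: [-23, 22]
BINARY_OP - → -23 - 22 = -45. Stack: [-45]
STORE_FAST k → k=-45. Stack: []
LOAD_FAST_LOAD_FAST c,b → push -1,22. Stack: [-1, 22]
BINARY_OP - → -1 - 22 = -23. Stack: [-23]
LOAD_FAST_LOAD_FAST k,c → push -45,-1. Stack: [-23, -45, -1]
BINARY_OP * → -45 * -1 = 45. Stack: [-23, 45]
BINARY_OP * → -23 * 45 = -1035. Stack: [-1035]
STORE_FAST t → t=-1035. Stack: []
LOAD_CONST → push 0. Stack: [0]
STORE_FAST i → i=0. Stack: []
LOAD_FAST i → push 0. Stack: [0]
LOAD_CONST → push 2. Stack: [0, 2]
COMPARE_OP bool(<) → 0 vs 2 = True. Stack: [True]
POP_JUMP_IF_FALSE → pop True; no jump. Stack: []
LOAD_FAST_LOAD_FAST k,c → push -45,-1. Stack: [-45, -1]
BINARY_OP & → -45 & -1 = -45. Stack: [-45]
STORE_FAST k → k=-45. Stack: []
LOAD_FAST i → push 0. Stack: [0]
LOAD_CONST → push 1. Stack: [0, 1]
BINARY_OP + → 0 + 1 = 1. Stack: [1]
STORE_FAST i → i=1. Stack: []
LOAD_FAST i → push 1. Stack: [1]
LOAD_CONST → push 2. Stack: [1, 2]
COMPARE_OP bool(<) → 1 vs 2 = True. Stack: [True]
POP_JUMP_IF_FALSE → pop True; no jump. Stack: []
LOAD_FAST_LOAD_FAST k,c → push -45,-1. Stack: [-45, -1]
BINARY_OP & → -45 & -1 = -45. Stack: [-45]
STORE_FAST k → k=-45. Stack: []
LOAD_FAST i → push 1. Stack: [1]
LOAD_CONST → push 1. Stack: [1, 1]
BINARY_OP + → 1 + 1 = 2. Stack: [2]
STORE_FAST i → i=2. Stack: []
LOAD_FAST i → push 2. Stack: [2]
LOAD_CONST → push 2. Stack: [2, 2]
COMPARE_OP bool(<) → 2 vs 2 = False. Stack: [False]
POP_JUMP_IF_FALSE → pop False; jump. Stack: []
LOAD_FAST k → push -45. Stack: [-45]
RETURN_VALUE → return -45.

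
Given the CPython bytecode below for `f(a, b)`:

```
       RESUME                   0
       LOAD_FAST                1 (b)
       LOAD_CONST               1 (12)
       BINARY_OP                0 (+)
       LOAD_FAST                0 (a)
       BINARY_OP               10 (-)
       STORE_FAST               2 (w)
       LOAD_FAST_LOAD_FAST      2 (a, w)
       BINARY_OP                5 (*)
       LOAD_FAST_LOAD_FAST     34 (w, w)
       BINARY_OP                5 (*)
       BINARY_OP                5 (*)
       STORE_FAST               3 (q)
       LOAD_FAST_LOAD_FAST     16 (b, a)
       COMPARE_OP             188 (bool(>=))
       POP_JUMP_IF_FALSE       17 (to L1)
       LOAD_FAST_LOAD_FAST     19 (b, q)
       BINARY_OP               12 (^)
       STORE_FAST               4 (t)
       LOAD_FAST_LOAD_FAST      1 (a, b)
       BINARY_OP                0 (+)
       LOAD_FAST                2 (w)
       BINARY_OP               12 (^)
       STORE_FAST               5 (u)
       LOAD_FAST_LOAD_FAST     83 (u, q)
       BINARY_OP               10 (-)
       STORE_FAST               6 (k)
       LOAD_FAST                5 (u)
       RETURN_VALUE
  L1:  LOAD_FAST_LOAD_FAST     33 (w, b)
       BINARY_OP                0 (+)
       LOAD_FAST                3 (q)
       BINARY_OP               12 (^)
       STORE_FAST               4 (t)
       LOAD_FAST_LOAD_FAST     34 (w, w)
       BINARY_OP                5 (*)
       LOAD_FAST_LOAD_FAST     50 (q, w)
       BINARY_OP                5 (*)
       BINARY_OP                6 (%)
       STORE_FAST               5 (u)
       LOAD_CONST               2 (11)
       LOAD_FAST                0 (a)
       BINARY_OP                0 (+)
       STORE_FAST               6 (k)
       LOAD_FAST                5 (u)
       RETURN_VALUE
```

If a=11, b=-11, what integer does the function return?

LOAD_FAST b → push -11. Stack: [-11]
LOAD_CONST → push 12. Stack: [-11, 12]
BINARY_OP + → -11 + 12 = 1. Stack: [1]
LOAD_FAST a → push 11. Stack: [1, 11]
BINARY_OP - → 1 - 11 = -10. Stack: [-10]
STORE_FAST w → w=-10. Stack: []
LOAD_FAST_LOAD_FAST a,w → push 11,-10. Stack: [11, -10]
BINARY_OP * → 11 * -10 = -110. Stack: [-110]
LOAD_FAST_LOAD_FAST w,w → push -10,-10. Stack: [-110, -10, -10]
BINARY_OP * → -10 * -10 = 100. Stack: [-110, 100]
BINARY_OP * → -110 * 100 = -11000. Stack: [-11000]
STORE_FAST q → q=-11000. Stack: []
LOAD_FAST_LOAD_FAST b,a → push -11,11. Stack: [-11, 11]
COMPARE_OP bool(>=) → -11 vs 11 = False. Stack: [False]
POP_JUMP_IF_FALSE → pop False; jump. Stack: []
LOAD_FAST_LOAD_FAST w,b → push -10,-11. Stack: [-10, -11]
BINARY_OP + → -10 + -11 = -21. Stack: [-21]
LOAD_FAST q → push -11000. Stack: [-21, -11000]
BINARY_OP ^ → -21 ^ -11000 = 10979. Stack: [10979]
STORE_FAST t → t=10979. Stack: []
LOAD_FAST_LOAD_FAST w,w → push -10,-10. Stack: [-10, -10]
BINARY_OP * → -10 * -10 = 100. Stack: [100]
LOAD_FAST_LOAD_FAST q,w → push -11000,-10. Stack: [100, -11000, -10]
BINARY_OP * → -11000 * -10 = 110000. Stack: [100, 110000]
BINARY_OP % → 100 % 110000 = 100. Stack: [100]
STORE_FAST u → u=100. Stack: []
LOAD_CONST → push 11. Stack: [11]
LOAD_FAST a → push 11. Stack: [11, 11]
BINARY_OP + → 11 + 11 = 22. Stack: [22]
STORE_FAST k → k=22. Stack: []
LOAD_FAST u → push 100. Stack: [100]
RETURN_VALUE → return 100.

100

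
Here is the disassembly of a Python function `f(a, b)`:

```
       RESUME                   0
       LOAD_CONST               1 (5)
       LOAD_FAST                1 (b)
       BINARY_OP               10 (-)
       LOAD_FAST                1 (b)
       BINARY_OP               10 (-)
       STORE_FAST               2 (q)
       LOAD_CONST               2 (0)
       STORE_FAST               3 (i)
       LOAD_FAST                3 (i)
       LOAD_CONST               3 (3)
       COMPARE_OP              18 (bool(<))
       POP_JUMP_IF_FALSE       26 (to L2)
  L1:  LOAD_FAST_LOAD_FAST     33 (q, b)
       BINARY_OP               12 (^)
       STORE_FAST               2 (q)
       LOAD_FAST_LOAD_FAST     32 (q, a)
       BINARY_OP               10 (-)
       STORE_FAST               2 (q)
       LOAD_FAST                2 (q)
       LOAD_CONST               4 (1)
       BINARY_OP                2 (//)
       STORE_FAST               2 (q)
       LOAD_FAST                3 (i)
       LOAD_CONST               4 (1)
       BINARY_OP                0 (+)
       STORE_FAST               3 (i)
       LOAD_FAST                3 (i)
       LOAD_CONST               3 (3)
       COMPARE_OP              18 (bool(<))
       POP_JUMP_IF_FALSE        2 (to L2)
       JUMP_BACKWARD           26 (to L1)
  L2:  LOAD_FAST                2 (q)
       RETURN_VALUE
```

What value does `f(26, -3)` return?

LOAD_CONST → push 5
LOAD_FAST b → push -3
BINARY_OP - → 5 - -3 = 8
LOAD_FAST b → push -3
BINARY_OP - → 8 - -3 = 11
STORE_FAST q → q=11
LOAD_CONST → push 0
STORE_FAST i → i=0
LOAD_FAST i → push 0
LOAD_CONST → push 3
COMPARE_OP bool(<) → 0 vs 3 = True
POP_JUMP_IF_FALSE → pop True; no jump
LOAD_FAST_LOAD_FAST q,b → push 11,-3
BINARY_OP ^ → 11 ^ -3 = -10
STORE_FAST q → q=-10
LOAD_FAST_LOAD_FAST q,a → push -10,26
BINARY_OP - → -10 - 26 = -36
STORE_FAST q → q=-36
LOAD_FAST q → push -36
LOAD_CONST → push 1
BINARY_OP // → -36 // 1 = -36
STORE_FAST q → q=-36
LOAD_FAST i → push 0
LOAD_CONST → push 1
BINARY_OP + → 0 + 1 = 1
STORE_FAST i → i=1
LOAD_FAST i → push 1
LOAD_CONST → push 3
COMPARE_OP bool(<) → 1 vs 3 = True
POP_JUMP_IF_FALSE → pop True; no jump
LOAD_FAST_LOAD_FAST q,b → push -36,-3
BINARY_OP ^ → -36 ^ -3 = 33
STORE_FAST q → q=33
LOAD_FAST_LOAD_FAST q,a → push 33,26
BINARY_OP - → 33 - 26 = 7
STORE_FAST q → q=7
LOAD_FAST q → push 7
LOAD_CONST → push 1
BINARY_OP // → 7 // 1 = 7
STORE_FAST q → q=7
LOAD_FAST i → push 1
LOAD_CONST → push 1
BINARY_OP + → 1 + 1 = 2
STORE_FAST i → i=2
LOAD_FAST i → push 2
LOAD_CONST → push 3
COMPARE_OP bool(<) → 2 vs 3 = True
POP_JUMP_IF_FALSE → pop True; no jump
LOAD_FAST_LOAD_FAST q,b → push 7,-3
BINARY_OP ^ → 7 ^ -3 = -6
STORE_FAST q → q=-6
LOAD_FAST_LOAD_FAST q,a → push -6,26
BINARY_OP - → -6 - 26 = -32
STORE_FAST q → q=-32
LOAD_FAST q → push -32
LOAD_CONST → push 1
BINARY_OP // → -32 // 1 = -32
STORE_FAST q → q=-32
LOAD_FAST i → push 2
LOAD_CONST → push 1
BINARY_OP + → 2 + 1 = 3
STORE_FAST i → i=3
LOAD_FAST i → push 3
LOAD_CONST → push 3
COMPARE_OP bool(<) → 3 vs 3 = False
POP_JUMP_IF_FALSE → pop False; jump
LOAD_FAST q → push -32
RETURN_VALUE → return -32.

-32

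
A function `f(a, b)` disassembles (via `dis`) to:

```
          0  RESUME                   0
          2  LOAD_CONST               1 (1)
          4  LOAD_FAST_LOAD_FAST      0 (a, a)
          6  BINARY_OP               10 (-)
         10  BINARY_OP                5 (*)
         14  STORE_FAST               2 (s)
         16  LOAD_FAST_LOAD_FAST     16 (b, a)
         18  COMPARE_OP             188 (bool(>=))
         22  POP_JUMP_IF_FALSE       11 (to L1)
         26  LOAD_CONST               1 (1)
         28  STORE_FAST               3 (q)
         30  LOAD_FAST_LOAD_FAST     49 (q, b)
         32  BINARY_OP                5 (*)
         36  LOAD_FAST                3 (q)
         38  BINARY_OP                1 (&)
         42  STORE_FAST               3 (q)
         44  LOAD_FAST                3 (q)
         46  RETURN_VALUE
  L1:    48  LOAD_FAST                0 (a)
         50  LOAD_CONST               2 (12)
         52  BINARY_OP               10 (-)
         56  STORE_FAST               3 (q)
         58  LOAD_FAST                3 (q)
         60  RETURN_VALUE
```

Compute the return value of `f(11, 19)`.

1

LOAD_CONST → push 1. Stack: [1]
LOAD_FAST_LOAD_FAST a,a → push 11,11. Stack: [1, 11, 11]
BINARY_OP - → 11 - 11 = 0. Stack: [1, 0]
BINARY_OP * → 1 * 0 = 0. Stack: [0]
STORE_FAST s → s=0. Stack: []
LOAD_FAST_LOAD_FAST b,a → push 19,11. Stack: [19, 11]
COMPARE_OP bool(>=) → 19 vs 11 = True. Stack: [True]
POP_JUMP_IF_FALSE → pop True; no jump. Stack: []
LOAD_CONST → push 1. Stack: [1]
STORE_FAST q → q=1. Stack: []
LOAD_FAST_LOAD_FAST q,b → push 1,19. Stack: [1, 19]
BINARY_OP * → 1 * 19 = 19. Stack: [19]
LOAD_FAST q → push 1. Stack: [19, 1]
BINARY_OP & → 19 & 1 = 1. Stack: [1]
STORE_FAST q → q=1. Stack: []
LOAD_FAST q → push 1. Stack: [1]
RETURN_VALUE → return 1.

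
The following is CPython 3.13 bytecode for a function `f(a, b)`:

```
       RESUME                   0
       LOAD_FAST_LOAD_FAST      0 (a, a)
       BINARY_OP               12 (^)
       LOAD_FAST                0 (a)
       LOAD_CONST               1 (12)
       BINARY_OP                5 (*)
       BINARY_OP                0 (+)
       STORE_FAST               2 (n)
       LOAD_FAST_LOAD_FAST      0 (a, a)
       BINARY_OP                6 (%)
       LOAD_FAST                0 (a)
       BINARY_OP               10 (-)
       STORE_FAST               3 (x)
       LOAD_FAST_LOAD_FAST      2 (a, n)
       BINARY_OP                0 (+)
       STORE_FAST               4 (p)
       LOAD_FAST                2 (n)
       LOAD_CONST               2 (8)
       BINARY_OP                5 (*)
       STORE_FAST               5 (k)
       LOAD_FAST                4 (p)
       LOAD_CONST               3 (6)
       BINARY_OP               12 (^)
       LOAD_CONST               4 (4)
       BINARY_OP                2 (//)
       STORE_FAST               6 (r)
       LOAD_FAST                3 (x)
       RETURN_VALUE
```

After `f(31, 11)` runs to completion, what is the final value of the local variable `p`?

LOAD_FAST_LOAD_FAST a,a → push 31,31. Stack: [31, 31]
BINARY_OP ^ → 31 ^ 31 = 0. Stack: [0]
LOAD_FAST a → push 31. Stack: [0, 31]
LOAD_CONST → push 12. Stack: [0, 31, 12]
BINARY_OP * → 31 * 12 = 372. Stack: [0, 372]
BINARY_OP + → 0 + 372 = 372. Stack: [372]
STORE_FAST n → n=372. Stack: []
LOAD_FAST_LOAD_FAST a,a → push 31,31. Stack: [31, 31]
BINARY_OP % → 31 % 31 = 0. Stack: [0]
LOAD_FAST a → push 31. Stack: [0, 31]
BINARY_OP - → 0 - 31 = -31. Stack: [-31]
STORE_FAST x → x=-31. Stack: []
LOAD_FAST_LOAD_FAST a,n → push 31,372. Stack: [31, 372]
BINARY_OP + → 31 + 372 = 403. Stack: [403]
STORE_FAST p → p=403. Stack: []
LOAD_FAST n → push 372. Stack: [372]
LOAD_CONST → push 8. Stack: [372, 8]
BINARY_OP * → 372 * 8 = 2976. Stack: [2976]
STORE_FAST k → k=2976. Stack: []
LOAD_FAST p → push 403. Stack: [403]
LOAD_CONST → push 6. Stack: [403, 6]
BINARY_OP ^ → 403 ^ 6 = 405. Stack: [405]
LOAD_CONST → push 4. Stack: [405, 4]
BINARY_OP // → 405 // 4 = 101. Stack: [101]
STORE_FAST r → r=101. Stack: []
LOAD_FAST x → push -31. Stack: [-31]
RETURN_VALUE → return -31.

403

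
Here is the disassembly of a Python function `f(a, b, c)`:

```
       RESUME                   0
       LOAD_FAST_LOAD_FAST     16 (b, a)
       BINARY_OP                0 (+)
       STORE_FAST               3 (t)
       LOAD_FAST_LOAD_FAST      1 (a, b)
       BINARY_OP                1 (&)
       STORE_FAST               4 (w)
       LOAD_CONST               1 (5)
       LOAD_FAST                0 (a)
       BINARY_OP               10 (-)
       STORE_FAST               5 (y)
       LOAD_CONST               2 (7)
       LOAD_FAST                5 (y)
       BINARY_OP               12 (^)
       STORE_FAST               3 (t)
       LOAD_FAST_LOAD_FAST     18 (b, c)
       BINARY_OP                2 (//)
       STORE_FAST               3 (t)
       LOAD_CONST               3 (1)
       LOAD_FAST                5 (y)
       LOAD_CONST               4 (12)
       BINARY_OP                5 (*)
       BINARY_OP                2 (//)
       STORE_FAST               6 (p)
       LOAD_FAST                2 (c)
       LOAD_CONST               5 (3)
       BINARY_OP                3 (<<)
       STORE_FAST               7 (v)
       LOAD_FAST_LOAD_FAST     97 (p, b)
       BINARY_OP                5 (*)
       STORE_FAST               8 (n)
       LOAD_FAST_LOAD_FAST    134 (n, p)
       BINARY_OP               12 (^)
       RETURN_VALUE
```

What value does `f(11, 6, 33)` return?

LOAD_FAST_LOAD_FAST b,a → push 6,11. Stack: [6, 11]
BINARY_OP + → 6 + 11 = 17. Stack: [17]
STORE_FAST t → t=17. Stack: []
LOAD_FAST_LOAD_FAST a,b → push 11,6. Stack: [11, 6]
BINARY_OP & → 11 & 6 = 2. Stack: [2]
STORE_FAST w → w=2. Stack: []
LOAD_CONST → push 5. Stack: [5]
LOAD_FAST a → push 11. Stack: [5, 11]
BINARY_OP - → 5 - 11 = -6. Stack: [-6]
STORE_FAST y → y=-6. Stack: []
LOAD_CONST → push 7. Stack: [7]
LOAD_FAST y → push -6. Stack: [7, -6]
BINARY_OP ^ → 7 ^ -6 = -3. Stack: [-3]
STORE_FAST t → t=-3. Stack: []
LOAD_FAST_LOAD_FAST b,c → push 6,33. Stack: [6, 33]
BINARY_OP // → 6 // 33 = 0. Stack: [0]
STORE_FAST t → t=0. Stack: []
LOAD_CONST → push 1. Stack: [1]
LOAD_FAST y → push -6. Stack: [1, -6]
LOAD_CONST → push 12. Stack: [1, -6, 12]
BINARY_OP * → -6 * 12 = -72. Stack: [1, -72]
BINARY_OP // → 1 // -72 = -1. Stack: [-1]
STORE_FAST p → p=-1. Stack: []
LOAD_FAST c → push 33. Stack: [33]
LOAD_CONST → push 3. Stack: [33, 3]
BINARY_OP << → 33 << 3 = 264. Stack: [264]
STORE_FAST v → v=264. Stack: []
LOAD_FAST_LOAD_FAST p,b → push -1,6. Stack: [-1, 6]
BINARY_OP * → -1 * 6 = -6. Stack: [-6]
STORE_FAST n → n=-6. Stack: []
LOAD_FAST_LOAD_FAST n,p → push -6,-1. Stack: [-6, -1]
BINARY_OP ^ → -6 ^ -1 = 5. Stack: [5]
RETURN_VALUE → return 5.

5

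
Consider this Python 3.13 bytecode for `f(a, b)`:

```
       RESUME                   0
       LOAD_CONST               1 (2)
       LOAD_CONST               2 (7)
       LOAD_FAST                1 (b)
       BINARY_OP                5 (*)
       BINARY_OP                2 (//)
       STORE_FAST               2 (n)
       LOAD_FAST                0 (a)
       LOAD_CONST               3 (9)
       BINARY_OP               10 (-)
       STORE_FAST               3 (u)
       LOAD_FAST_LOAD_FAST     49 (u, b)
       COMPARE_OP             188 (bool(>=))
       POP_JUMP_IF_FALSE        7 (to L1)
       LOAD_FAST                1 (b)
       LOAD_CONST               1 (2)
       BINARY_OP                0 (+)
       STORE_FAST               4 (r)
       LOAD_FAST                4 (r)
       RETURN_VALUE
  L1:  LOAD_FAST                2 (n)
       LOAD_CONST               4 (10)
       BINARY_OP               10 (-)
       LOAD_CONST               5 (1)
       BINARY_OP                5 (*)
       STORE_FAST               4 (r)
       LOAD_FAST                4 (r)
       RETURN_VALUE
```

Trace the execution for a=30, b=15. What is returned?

LOAD_CONST → push 2. Stack: [2]
LOAD_CONST → push 7. Stack: [2, 7]
LOAD_FAST b → push 15. Stack: [2, 7, 15]
BINARY_OP * → 7 * 15 = 105. Stack: [2, 105]
BINARY_OP // → 2 // 105 = 0. Stack: [0]
STORE_FAST n → n=0. Stack: []
LOAD_FAST a → push 30. Stack: [30]
LOAD_CONST → push 9. Stack: [30, 9]
BINARY_OP - → 30 - 9 = 21. Stack: [21]
STORE_FAST u → u=21. Stack: []
LOAD_FAST_LOAD_FAST u,b → push 21,15. Stack: [21, 15]
COMPARE_OP bool(>=) → 21 vs 15 = True. Stack: [True]
POP_JUMP_IF_FALSE → pop True; no jump. Stack: []
LOAD_FAST b → push 15. Stack: [15]
LOAD_CONST → push 2. Stack: [15, 2]
BINARY_OP + → 15 + 2 = 17. Stack: [17]
STORE_FAST r → r=17. Stack: []
LOAD_FAST r → push 17. Stack: [17]
RETURN_VALUE → return 17.

17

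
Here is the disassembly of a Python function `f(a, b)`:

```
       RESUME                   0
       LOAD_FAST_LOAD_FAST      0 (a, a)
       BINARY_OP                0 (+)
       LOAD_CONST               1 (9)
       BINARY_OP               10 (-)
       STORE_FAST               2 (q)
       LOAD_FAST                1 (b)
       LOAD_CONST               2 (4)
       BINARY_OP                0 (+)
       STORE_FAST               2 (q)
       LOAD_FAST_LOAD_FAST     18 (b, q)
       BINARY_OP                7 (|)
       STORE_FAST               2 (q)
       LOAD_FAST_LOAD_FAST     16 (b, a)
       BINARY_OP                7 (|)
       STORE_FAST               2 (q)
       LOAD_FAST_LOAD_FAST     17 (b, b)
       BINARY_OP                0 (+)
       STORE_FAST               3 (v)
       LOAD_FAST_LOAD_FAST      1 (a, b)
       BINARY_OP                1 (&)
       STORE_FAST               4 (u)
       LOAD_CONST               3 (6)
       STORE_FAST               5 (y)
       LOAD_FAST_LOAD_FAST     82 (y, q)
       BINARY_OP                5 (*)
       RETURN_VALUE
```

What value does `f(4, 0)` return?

LOAD_FAST_LOAD_FAST a,a → push 4,4. Stack: [4, 4]
BINARY_OP + → 4 + 4 = 8. Stack: [8]
LOAD_CONST → push 9. Stack: [8, 9]
BINARY_OP - → 8 - 9 = -1. Stack: [-1]
STORE_FAST q → q=-1. Stack: []
LOAD_FAST b → push 0. Stack: [0]
LOAD_CONST → push 4. Stack: [0, 4]
BINARY_OP + → 0 + 4 = 4. Stack: [4]
STORE_FAST q → q=4. Stack: []
LOAD_FAST_LOAD_FAST b,q → push 0,4. Stack: [0, 4]
BINARY_OP | → 0 | 4 = 4. Stack: [4]
STORE_FAST q → q=4. Stack: []
LOAD_FAST_LOAD_FAST b,a → push 0,4. Stack: [0, 4]
BINARY_OP | → 0 | 4 = 4. Stack: [4]
STORE_FAST q → q=4. Stack: []
LOAD_FAST_LOAD_FAST b,b → push 0,0. Stack: [0, 0]
BINARY_OP + → 0 + 0 = 0. Stack: [0]
STORE_FAST v → v=0. Stack: []
LOAD_FAST_LOAD_FAST a,b → push 4,0. Stack: [4, 0]
BINARY_OP & → 4 & 0 = 0. Stack: [0]
STORE_FAST u → u=0. Stack: []
LOAD_CONST → push 6. Stack: [6]
STORE_FAST y → y=6. Stack: []
LOAD_FAST_LOAD_FAST y,q → push 6,4. Stack: [6, 4]
BINARY_OP * → 6 * 4 = 24. Stack: [24]
RETURN_VALUE → return 24.

24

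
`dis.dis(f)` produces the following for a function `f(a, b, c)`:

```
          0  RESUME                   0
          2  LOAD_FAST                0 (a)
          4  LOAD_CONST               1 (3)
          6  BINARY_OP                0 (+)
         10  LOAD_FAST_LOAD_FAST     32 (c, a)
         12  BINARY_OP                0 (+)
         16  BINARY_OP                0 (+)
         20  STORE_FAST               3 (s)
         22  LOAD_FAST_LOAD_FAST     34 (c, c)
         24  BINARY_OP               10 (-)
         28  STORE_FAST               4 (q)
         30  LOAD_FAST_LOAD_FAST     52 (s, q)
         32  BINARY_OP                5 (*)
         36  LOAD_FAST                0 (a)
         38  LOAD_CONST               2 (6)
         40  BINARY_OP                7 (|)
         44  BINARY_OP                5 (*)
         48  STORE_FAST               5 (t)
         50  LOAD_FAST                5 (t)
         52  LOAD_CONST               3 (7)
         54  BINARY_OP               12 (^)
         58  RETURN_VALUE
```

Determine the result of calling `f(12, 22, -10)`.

7

LOAD_FAST a → push 12. Stack: [12]
LOAD_CONST → push 3. Stack: [12, 3]
BINARY_OP + → 12 + 3 = 15. Stack: [15]
LOAD_FAST_LOAD_FAST c,a → push -10,12. Stack: [15, -10, 12]
BINARY_OP + → -10 + 12 = 2. Stack: [15, 2]
BINARY_OP + → 15 + 2 = 17. Stack: [17]
STORE_FAST s → s=17. Stack: []
LOAD_FAST_LOAD_FAST c,c → push -10,-10. Stack: [-10, -10]
BINARY_OP - → -10 - -10 = 0. Stack: [0]
STORE_FAST q → q=0. Stack: []
LOAD_FAST_LOAD_FAST s,q → push 17,0. Stack: [17, 0]
BINARY_OP * → 17 * 0 = 0. Stack: [0]
LOAD_FAST a → push 12. Stack: [0, 12]
LOAD_CONST → push 6. Stack: [0, 12, 6]
BINARY_OP | → 12 | 6 = 14. Stack: [0, 14]
BINARY_OP * → 0 * 14 = 0. Stack: [0]
STORE_FAST t → t=0. Stack: []
LOAD_FAST t → push 0. Stack: [0]
LOAD_CONST → push 7. Stack: [0, 7]
BINARY_OP ^ → 0 ^ 7 = 7. Stack: [7]
RETURN_VALUE → return 7.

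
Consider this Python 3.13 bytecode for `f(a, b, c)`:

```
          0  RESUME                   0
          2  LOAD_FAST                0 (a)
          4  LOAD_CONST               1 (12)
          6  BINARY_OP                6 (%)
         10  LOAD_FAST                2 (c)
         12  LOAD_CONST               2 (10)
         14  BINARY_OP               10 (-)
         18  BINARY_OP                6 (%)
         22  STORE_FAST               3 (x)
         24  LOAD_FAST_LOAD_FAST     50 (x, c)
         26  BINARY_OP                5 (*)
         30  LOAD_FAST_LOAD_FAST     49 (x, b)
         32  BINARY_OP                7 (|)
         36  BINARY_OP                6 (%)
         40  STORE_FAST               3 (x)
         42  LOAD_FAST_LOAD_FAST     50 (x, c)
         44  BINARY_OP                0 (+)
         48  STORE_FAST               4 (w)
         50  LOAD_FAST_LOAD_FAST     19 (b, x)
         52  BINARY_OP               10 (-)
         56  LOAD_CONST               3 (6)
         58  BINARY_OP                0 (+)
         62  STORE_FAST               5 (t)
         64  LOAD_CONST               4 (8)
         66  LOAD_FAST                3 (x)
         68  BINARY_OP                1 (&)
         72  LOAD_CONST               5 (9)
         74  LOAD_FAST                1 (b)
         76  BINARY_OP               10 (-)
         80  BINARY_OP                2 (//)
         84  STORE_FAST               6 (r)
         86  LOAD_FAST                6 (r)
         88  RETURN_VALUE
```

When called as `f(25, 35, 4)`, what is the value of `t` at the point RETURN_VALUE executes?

LOAD_FAST a → push 25. Stack: [25]
LOAD_CONST → push 12. Stack: [25, 12]
BINARY_OP % → 25 % 12 = 1. Stack: [1]
LOAD_FAST c → push 4. Stack: [1, 4]
LOAD_CONST → push 10. Stack: [1, 4, 10]
BINARY_OP - → 4 - 10 = -6. Stack: [1, -6]
BINARY_OP % → 1 % -6 = -5. Stack: [-5]
STORE_FAST x → x=-5. Stack: []
LOAD_FAST_LOAD_FAST x,c → push -5,4. Stack: [-5, 4]
BINARY_OP * → -5 * 4 = -20. Stack: [-20]
LOAD_FAST_LOAD_FAST x,b → push -5,35. Stack: [-20, -5, 35]
BINARY_OP | → -5 | 35 = -5. Stack: [-20, -5]
BINARY_OP % → -20 % -5 = 0. Stack: [0]
STORE_FAST x → x=0. Stack: []
LOAD_FAST_LOAD_FAST x,c → push 0,4. Stack: [0, 4]
BINARY_OP + → 0 + 4 = 4. Stack: [4]
STORE_FAST w → w=4. Stack: []
LOAD_FAST_LOAD_FAST b,x → push 35,0. Stack: [35, 0]
BINARY_OP - → 35 - 0 = 35. Stack: [35]
LOAD_CONST → push 6. Stack: [35, 6]
BINARY_OP + → 35 + 6 = 41. Stack: [41]
STORE_FAST t → t=41. Stack: []
LOAD_CONST → push 8. Stack: [8]
LOAD_FAST x → push 0. Stack: [8, 0]
BINARY_OP & → 8 & 0 = 0. Stack: [0]
LOAD_CONST → push 9. Stack: [0, 9]
LOAD_FAST b → push 35. Stack: [0, 9, 35]
BINARY_OP - → 9 - 35 = -26. Stack: [0, -26]
BINARY_OP // → 0 // -26 = 0. Stack: [0]
STORE_FAST r → r=0. Stack: []
LOAD_FAST r → push 0. Stack: [0]
RETURN_VALUE → return 0.

41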